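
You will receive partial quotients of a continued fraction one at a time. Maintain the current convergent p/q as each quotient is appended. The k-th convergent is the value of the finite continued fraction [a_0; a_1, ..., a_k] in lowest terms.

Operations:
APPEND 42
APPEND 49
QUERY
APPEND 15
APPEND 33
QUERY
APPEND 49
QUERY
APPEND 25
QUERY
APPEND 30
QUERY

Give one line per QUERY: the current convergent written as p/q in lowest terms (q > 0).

2059/49
1022650/24337
50140777/1193249
1254542075/29855562
37686403027/896860109

APPEND 42: p_0 = 42·1 + 0 = 42, q_0 = 42·0 + 1 = 1 → 42/1
APPEND 49: p_1 = 49·42 + 1 = 2059, q_1 = 49·1 + 0 = 49 → 2059/49
APPEND 15: p_2 = 15·2059 + 42 = 30927, q_2 = 15·49 + 1 = 736 → 30927/736
APPEND 33: p_3 = 33·30927 + 2059 = 1022650, q_3 = 33·736 + 49 = 24337 → 1022650/24337
APPEND 49: p_4 = 49·1022650 + 30927 = 50140777, q_4 = 49·24337 + 736 = 1193249 → 50140777/1193249
APPEND 25: p_5 = 25·50140777 + 1022650 = 1254542075, q_5 = 25·1193249 + 24337 = 29855562 → 1254542075/29855562
APPEND 30: p_6 = 30·1254542075 + 50140777 = 37686403027, q_6 = 30·29855562 + 1193249 = 896860109 → 37686403027/896860109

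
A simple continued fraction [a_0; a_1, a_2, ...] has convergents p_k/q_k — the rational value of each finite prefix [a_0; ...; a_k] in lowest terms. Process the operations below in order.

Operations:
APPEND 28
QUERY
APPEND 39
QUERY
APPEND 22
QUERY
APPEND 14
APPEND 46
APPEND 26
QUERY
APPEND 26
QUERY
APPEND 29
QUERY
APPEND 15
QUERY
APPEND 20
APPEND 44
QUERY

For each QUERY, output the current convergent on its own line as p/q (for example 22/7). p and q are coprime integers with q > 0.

APPEND 28: p_0 = 28·1 + 0 = 28, q_0 = 28·0 + 1 = 1 → 28/1
APPEND 39: p_1 = 39·28 + 1 = 1093, q_1 = 39·1 + 0 = 39 → 1093/39
APPEND 22: p_2 = 22·1093 + 28 = 24074, q_2 = 22·39 + 1 = 859 → 24074/859
APPEND 14: p_3 = 14·24074 + 1093 = 338129, q_3 = 14·859 + 39 = 12065 → 338129/12065
APPEND 46: p_4 = 46·338129 + 24074 = 15578008, q_4 = 46·12065 + 859 = 555849 → 15578008/555849
APPEND 26: p_5 = 26·15578008 + 338129 = 405366337, q_5 = 26·555849 + 12065 = 14464139 → 405366337/14464139
APPEND 26: p_6 = 26·405366337 + 15578008 = 10555102770, q_6 = 26·14464139 + 555849 = 376623463 → 10555102770/376623463
APPEND 29: p_7 = 29·10555102770 + 405366337 = 306503346667, q_7 = 29·376623463 + 14464139 = 10936544566 → 306503346667/10936544566
APPEND 15: p_8 = 15·306503346667 + 10555102770 = 4608105302775, q_8 = 15·10936544566 + 376623463 = 164424791953 → 4608105302775/164424791953
APPEND 20: p_9 = 20·4608105302775 + 306503346667 = 92468609402167, q_9 = 20·164424791953 + 10936544566 = 3299432383626 → 92468609402167/3299432383626
APPEND 44: p_10 = 44·92468609402167 + 4608105302775 = 4073226918998123, q_10 = 44·3299432383626 + 164424791953 = 145339449671497 → 4073226918998123/145339449671497

28/1
1093/39
24074/859
405366337/14464139
10555102770/376623463
306503346667/10936544566
4608105302775/164424791953
4073226918998123/145339449671497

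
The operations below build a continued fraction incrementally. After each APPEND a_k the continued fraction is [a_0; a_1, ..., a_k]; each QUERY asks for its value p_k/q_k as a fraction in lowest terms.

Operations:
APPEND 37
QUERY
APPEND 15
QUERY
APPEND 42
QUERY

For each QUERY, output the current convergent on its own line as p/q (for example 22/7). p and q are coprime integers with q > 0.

37/1
556/15
23389/631

APPEND 37: p_0 = 37·1 + 0 = 37, q_0 = 37·0 + 1 = 1 → 37/1
APPEND 15: p_1 = 15·37 + 1 = 556, q_1 = 15·1 + 0 = 15 → 556/15
APPEND 42: p_2 = 42·556 + 37 = 23389, q_2 = 42·15 + 1 = 631 → 23389/631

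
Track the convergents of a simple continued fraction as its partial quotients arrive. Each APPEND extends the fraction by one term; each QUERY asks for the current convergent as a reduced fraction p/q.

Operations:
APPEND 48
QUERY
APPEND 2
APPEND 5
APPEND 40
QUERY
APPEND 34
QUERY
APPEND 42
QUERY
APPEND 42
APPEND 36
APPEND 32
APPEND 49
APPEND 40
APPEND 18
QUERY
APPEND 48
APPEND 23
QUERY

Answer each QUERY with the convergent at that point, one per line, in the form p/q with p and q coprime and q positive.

48/1
21417/442
728711/15039
30627279/632080
52522907501601338/1083957845997753
58104832358001713845/1199156557030279066

APPEND 48: p_0 = 48·1 + 0 = 48, q_0 = 48·0 + 1 = 1 → 48/1
APPEND 2: p_1 = 2·48 + 1 = 97, q_1 = 2·1 + 0 = 2 → 97/2
APPEND 5: p_2 = 5·97 + 48 = 533, q_2 = 5·2 + 1 = 11 → 533/11
APPEND 40: p_3 = 40·533 + 97 = 21417, q_3 = 40·11 + 2 = 442 → 21417/442
APPEND 34: p_4 = 34·21417 + 533 = 728711, q_4 = 34·442 + 11 = 15039 → 728711/15039
APPEND 42: p_5 = 42·728711 + 21417 = 30627279, q_5 = 42·15039 + 442 = 632080 → 30627279/632080
APPEND 42: p_6 = 42·30627279 + 728711 = 1287074429, q_6 = 42·632080 + 15039 = 26562399 → 1287074429/26562399
APPEND 36: p_7 = 36·1287074429 + 30627279 = 46365306723, q_7 = 36·26562399 + 632080 = 956878444 → 46365306723/956878444
APPEND 32: p_8 = 32·46365306723 + 1287074429 = 1484976889565, q_8 = 32·956878444 + 26562399 = 30646672607 → 1484976889565/30646672607
APPEND 49: p_9 = 49·1484976889565 + 46365306723 = 72810232895408, q_9 = 49·30646672607 + 956878444 = 1502643836187 → 72810232895408/1502643836187
APPEND 40: p_10 = 40·72810232895408 + 1484976889565 = 2913894292705885, q_10 = 40·1502643836187 + 30646672607 = 60136400120087 → 2913894292705885/60136400120087
APPEND 18: p_11 = 18·2913894292705885 + 72810232895408 = 52522907501601338, q_11 = 18·60136400120087 + 1502643836187 = 1083957845997753 → 52522907501601338/1083957845997753
APPEND 48: p_12 = 48·52522907501601338 + 2913894292705885 = 2524013454369570109, q_12 = 48·1083957845997753 + 60136400120087 = 52090113008012231 → 2524013454369570109/52090113008012231
APPEND 23: p_13 = 23·2524013454369570109 + 52522907501601338 = 58104832358001713845, q_13 = 23·52090113008012231 + 1083957845997753 = 1199156557030279066 → 58104832358001713845/1199156557030279066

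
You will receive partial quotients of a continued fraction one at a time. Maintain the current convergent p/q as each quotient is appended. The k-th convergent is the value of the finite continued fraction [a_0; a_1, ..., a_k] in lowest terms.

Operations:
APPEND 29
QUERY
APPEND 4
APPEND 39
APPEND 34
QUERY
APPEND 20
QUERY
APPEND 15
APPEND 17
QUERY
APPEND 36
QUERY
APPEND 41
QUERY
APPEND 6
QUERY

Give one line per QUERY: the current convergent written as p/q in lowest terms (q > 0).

29/1
156245/5342
3129492/106997
803806117/27482046
28984118837/990963953
1189152678434/40657004119
7163900189441/244932988667

APPEND 29: p_0 = 29·1 + 0 = 29, q_0 = 29·0 + 1 = 1 → 29/1
APPEND 4: p_1 = 4·29 + 1 = 117, q_1 = 4·1 + 0 = 4 → 117/4
APPEND 39: p_2 = 39·117 + 29 = 4592, q_2 = 39·4 + 1 = 157 → 4592/157
APPEND 34: p_3 = 34·4592 + 117 = 156245, q_3 = 34·157 + 4 = 5342 → 156245/5342
APPEND 20: p_4 = 20·156245 + 4592 = 3129492, q_4 = 20·5342 + 157 = 106997 → 3129492/106997
APPEND 15: p_5 = 15·3129492 + 156245 = 47098625, q_5 = 15·106997 + 5342 = 1610297 → 47098625/1610297
APPEND 17: p_6 = 17·47098625 + 3129492 = 803806117, q_6 = 17·1610297 + 106997 = 27482046 → 803806117/27482046
APPEND 36: p_7 = 36·803806117 + 47098625 = 28984118837, q_7 = 36·27482046 + 1610297 = 990963953 → 28984118837/990963953
APPEND 41: p_8 = 41·28984118837 + 803806117 = 1189152678434, q_8 = 41·990963953 + 27482046 = 40657004119 → 1189152678434/40657004119
APPEND 6: p_9 = 6·1189152678434 + 28984118837 = 7163900189441, q_9 = 6·40657004119 + 990963953 = 244932988667 → 7163900189441/244932988667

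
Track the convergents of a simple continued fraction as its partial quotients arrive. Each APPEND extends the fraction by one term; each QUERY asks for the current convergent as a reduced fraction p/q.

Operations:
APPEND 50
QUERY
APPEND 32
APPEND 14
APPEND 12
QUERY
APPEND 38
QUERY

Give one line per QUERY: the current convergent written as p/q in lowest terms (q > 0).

50/1
271169/5420
10326886/206409

APPEND 50: p_0 = 50·1 + 0 = 50, q_0 = 50·0 + 1 = 1 → 50/1
APPEND 32: p_1 = 32·50 + 1 = 1601, q_1 = 32·1 + 0 = 32 → 1601/32
APPEND 14: p_2 = 14·1601 + 50 = 22464, q_2 = 14·32 + 1 = 449 → 22464/449
APPEND 12: p_3 = 12·22464 + 1601 = 271169, q_3 = 12·449 + 32 = 5420 → 271169/5420
APPEND 38: p_4 = 38·271169 + 22464 = 10326886, q_4 = 38·5420 + 449 = 206409 → 10326886/206409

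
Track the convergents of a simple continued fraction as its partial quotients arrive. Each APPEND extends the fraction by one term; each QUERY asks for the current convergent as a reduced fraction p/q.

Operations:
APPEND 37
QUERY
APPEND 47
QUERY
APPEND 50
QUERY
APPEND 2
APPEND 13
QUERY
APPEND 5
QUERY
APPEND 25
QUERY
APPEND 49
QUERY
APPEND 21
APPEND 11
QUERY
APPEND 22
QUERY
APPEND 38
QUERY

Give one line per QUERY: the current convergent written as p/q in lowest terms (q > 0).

APPEND 37: p_0 = 37·1 + 0 = 37, q_0 = 37·0 + 1 = 1 → 37/1
APPEND 47: p_1 = 47·37 + 1 = 1740, q_1 = 47·1 + 0 = 47 → 1740/47
APPEND 50: p_2 = 50·1740 + 37 = 87037, q_2 = 50·47 + 1 = 2351 → 87037/2351
APPEND 2: p_3 = 2·87037 + 1740 = 175814, q_3 = 2·2351 + 47 = 4749 → 175814/4749
APPEND 13: p_4 = 13·175814 + 87037 = 2372619, q_4 = 13·4749 + 2351 = 64088 → 2372619/64088
APPEND 5: p_5 = 5·2372619 + 175814 = 12038909, q_5 = 5·64088 + 4749 = 325189 → 12038909/325189
APPEND 25: p_6 = 25·12038909 + 2372619 = 303345344, q_6 = 25·325189 + 64088 = 8193813 → 303345344/8193813
APPEND 49: p_7 = 49·303345344 + 12038909 = 14875960765, q_7 = 49·8193813 + 325189 = 401822026 → 14875960765/401822026
APPEND 21: p_8 = 21·14875960765 + 303345344 = 312698521409, q_8 = 21·401822026 + 8193813 = 8446456359 → 312698521409/8446456359
APPEND 11: p_9 = 11·312698521409 + 14875960765 = 3454559696264, q_9 = 11·8446456359 + 401822026 = 93312841975 → 3454559696264/93312841975
APPEND 22: p_10 = 22·3454559696264 + 312698521409 = 76313011839217, q_10 = 22·93312841975 + 8446456359 = 2061328979809 → 76313011839217/2061328979809
APPEND 38: p_11 = 38·76313011839217 + 3454559696264 = 2903349009586510, q_11 = 38·2061328979809 + 93312841975 = 78423814074717 → 2903349009586510/78423814074717

37/1
1740/47
87037/2351
2372619/64088
12038909/325189
303345344/8193813
14875960765/401822026
3454559696264/93312841975
76313011839217/2061328979809
2903349009586510/78423814074717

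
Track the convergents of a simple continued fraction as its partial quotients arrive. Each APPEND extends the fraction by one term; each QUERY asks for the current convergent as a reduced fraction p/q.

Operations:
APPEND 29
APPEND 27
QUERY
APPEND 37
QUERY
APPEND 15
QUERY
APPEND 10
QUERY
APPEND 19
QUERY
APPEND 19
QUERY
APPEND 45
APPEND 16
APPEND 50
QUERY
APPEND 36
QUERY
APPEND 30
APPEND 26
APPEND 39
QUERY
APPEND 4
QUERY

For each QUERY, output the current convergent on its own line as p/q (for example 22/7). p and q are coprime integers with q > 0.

APPEND 29: p_0 = 29·1 + 0 = 29, q_0 = 29·0 + 1 = 1 → 29/1
APPEND 27: p_1 = 27·29 + 1 = 784, q_1 = 27·1 + 0 = 27 → 784/27
APPEND 37: p_2 = 37·784 + 29 = 29037, q_2 = 37·27 + 1 = 1000 → 29037/1000
APPEND 15: p_3 = 15·29037 + 784 = 436339, q_3 = 15·1000 + 27 = 15027 → 436339/15027
APPEND 10: p_4 = 10·436339 + 29037 = 4392427, q_4 = 10·15027 + 1000 = 151270 → 4392427/151270
APPEND 19: p_5 = 19·4392427 + 436339 = 83892452, q_5 = 19·151270 + 15027 = 2889157 → 83892452/2889157
APPEND 19: p_6 = 19·83892452 + 4392427 = 1598349015, q_6 = 19·2889157 + 151270 = 55045253 → 1598349015/55045253
APPEND 45: p_7 = 45·1598349015 + 83892452 = 72009598127, q_7 = 45·55045253 + 2889157 = 2479925542 → 72009598127/2479925542
APPEND 16: p_8 = 16·72009598127 + 1598349015 = 1153751919047, q_8 = 16·2479925542 + 55045253 = 39733853925 → 1153751919047/39733853925
APPEND 50: p_9 = 50·1153751919047 + 72009598127 = 57759605550477, q_9 = 50·39733853925 + 2479925542 = 1989172621792 → 57759605550477/1989172621792
APPEND 36: p_10 = 36·57759605550477 + 1153751919047 = 2080499551736219, q_10 = 36·1989172621792 + 39733853925 = 71649948238437 → 2080499551736219/71649948238437
APPEND 30: p_11 = 30·2080499551736219 + 57759605550477 = 62472746157637047, q_11 = 30·71649948238437 + 1989172621792 = 2151487619774902 → 62472746157637047/2151487619774902
APPEND 26: p_12 = 26·62472746157637047 + 2080499551736219 = 1626371899650299441, q_12 = 26·2151487619774902 + 71649948238437 = 56010328062385889 → 1626371899650299441/56010328062385889
APPEND 39: p_13 = 39·1626371899650299441 + 62472746157637047 = 63490976832519315246, q_13 = 39·56010328062385889 + 2151487619774902 = 2186554282052824573 → 63490976832519315246/2186554282052824573
APPEND 4: p_14 = 4·63490976832519315246 + 1626371899650299441 = 255590279229727560425, q_14 = 4·2186554282052824573 + 56010328062385889 = 8802227456273684181 → 255590279229727560425/8802227456273684181

784/27
29037/1000
436339/15027
4392427/151270
83892452/2889157
1598349015/55045253
57759605550477/1989172621792
2080499551736219/71649948238437
63490976832519315246/2186554282052824573
255590279229727560425/8802227456273684181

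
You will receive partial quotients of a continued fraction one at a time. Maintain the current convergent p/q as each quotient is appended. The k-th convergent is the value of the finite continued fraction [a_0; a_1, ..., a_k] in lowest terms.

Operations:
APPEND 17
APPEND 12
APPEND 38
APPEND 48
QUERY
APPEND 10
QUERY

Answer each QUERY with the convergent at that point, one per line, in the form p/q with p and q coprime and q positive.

APPEND 17: p_0 = 17·1 + 0 = 17, q_0 = 17·0 + 1 = 1 → 17/1
APPEND 12: p_1 = 12·17 + 1 = 205, q_1 = 12·1 + 0 = 12 → 205/12
APPEND 38: p_2 = 38·205 + 17 = 7807, q_2 = 38·12 + 1 = 457 → 7807/457
APPEND 48: p_3 = 48·7807 + 205 = 374941, q_3 = 48·457 + 12 = 21948 → 374941/21948
APPEND 10: p_4 = 10·374941 + 7807 = 3757217, q_4 = 10·21948 + 457 = 219937 → 3757217/219937

374941/21948
3757217/219937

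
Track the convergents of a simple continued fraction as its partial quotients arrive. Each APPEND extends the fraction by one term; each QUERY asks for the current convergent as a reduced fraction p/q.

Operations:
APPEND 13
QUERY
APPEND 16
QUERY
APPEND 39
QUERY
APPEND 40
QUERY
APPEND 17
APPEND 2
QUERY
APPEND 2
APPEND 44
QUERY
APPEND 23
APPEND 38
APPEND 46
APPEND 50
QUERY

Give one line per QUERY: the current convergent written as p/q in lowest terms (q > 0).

APPEND 13: p_0 = 13·1 + 0 = 13, q_0 = 13·0 + 1 = 1 → 13/1
APPEND 16: p_1 = 16·13 + 1 = 209, q_1 = 16·1 + 0 = 16 → 209/16
APPEND 39: p_2 = 39·209 + 13 = 8164, q_2 = 39·16 + 1 = 625 → 8164/625
APPEND 40: p_3 = 40·8164 + 209 = 326769, q_3 = 40·625 + 16 = 25016 → 326769/25016
APPEND 17: p_4 = 17·326769 + 8164 = 5563237, q_4 = 17·25016 + 625 = 425897 → 5563237/425897
APPEND 2: p_5 = 2·5563237 + 326769 = 11453243, q_5 = 2·425897 + 25016 = 876810 → 11453243/876810
APPEND 2: p_6 = 2·11453243 + 5563237 = 28469723, q_6 = 2·876810 + 425897 = 2179517 → 28469723/2179517
APPEND 44: p_7 = 44·28469723 + 11453243 = 1264121055, q_7 = 44·2179517 + 876810 = 96775558 → 1264121055/96775558
APPEND 23: p_8 = 23·1264121055 + 28469723 = 29103253988, q_8 = 23·96775558 + 2179517 = 2228017351 → 29103253988/2228017351
APPEND 38: p_9 = 38·29103253988 + 1264121055 = 1107187772599, q_9 = 38·2228017351 + 96775558 = 84761434896 → 1107187772599/84761434896
APPEND 46: p_10 = 46·1107187772599 + 29103253988 = 50959740793542, q_10 = 46·84761434896 + 2228017351 = 3901254022567 → 50959740793542/3901254022567
APPEND 50: p_11 = 50·50959740793542 + 1107187772599 = 2549094227449699, q_11 = 50·3901254022567 + 84761434896 = 195147462563246 → 2549094227449699/195147462563246

13/1
209/16
8164/625
326769/25016
11453243/876810
1264121055/96775558
2549094227449699/195147462563246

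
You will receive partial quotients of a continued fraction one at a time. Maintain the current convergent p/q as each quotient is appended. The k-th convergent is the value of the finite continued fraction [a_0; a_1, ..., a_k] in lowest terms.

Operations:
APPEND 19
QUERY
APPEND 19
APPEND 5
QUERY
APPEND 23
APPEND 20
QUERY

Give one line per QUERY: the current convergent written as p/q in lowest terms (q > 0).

APPEND 19: p_0 = 19·1 + 0 = 19, q_0 = 19·0 + 1 = 1 → 19/1
APPEND 19: p_1 = 19·19 + 1 = 362, q_1 = 19·1 + 0 = 19 → 362/19
APPEND 5: p_2 = 5·362 + 19 = 1829, q_2 = 5·19 + 1 = 96 → 1829/96
APPEND 23: p_3 = 23·1829 + 362 = 42429, q_3 = 23·96 + 19 = 2227 → 42429/2227
APPEND 20: p_4 = 20·42429 + 1829 = 850409, q_4 = 20·2227 + 96 = 44636 → 850409/44636

19/1
1829/96
850409/44636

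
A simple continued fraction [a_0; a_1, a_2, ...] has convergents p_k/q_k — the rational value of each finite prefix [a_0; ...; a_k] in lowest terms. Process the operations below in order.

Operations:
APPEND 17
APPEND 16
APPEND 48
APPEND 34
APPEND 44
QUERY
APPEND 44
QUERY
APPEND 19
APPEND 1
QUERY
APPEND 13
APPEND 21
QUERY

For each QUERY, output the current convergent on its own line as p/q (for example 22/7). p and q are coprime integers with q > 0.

APPEND 17: p_0 = 17·1 + 0 = 17, q_0 = 17·0 + 1 = 1 → 17/1
APPEND 16: p_1 = 16·17 + 1 = 273, q_1 = 16·1 + 0 = 16 → 273/16
APPEND 48: p_2 = 48·273 + 17 = 13121, q_2 = 48·16 + 1 = 769 → 13121/769
APPEND 34: p_3 = 34·13121 + 273 = 446387, q_3 = 34·769 + 16 = 26162 → 446387/26162
APPEND 44: p_4 = 44·446387 + 13121 = 19654149, q_4 = 44·26162 + 769 = 1151897 → 19654149/1151897
APPEND 44: p_5 = 44·19654149 + 446387 = 865228943, q_5 = 44·1151897 + 26162 = 50709630 → 865228943/50709630
APPEND 19: p_6 = 19·865228943 + 19654149 = 16459004066, q_6 = 19·50709630 + 1151897 = 964634867 → 16459004066/964634867
APPEND 1: p_7 = 1·16459004066 + 865228943 = 17324233009, q_7 = 1·964634867 + 50709630 = 1015344497 → 17324233009/1015344497
APPEND 13: p_8 = 13·17324233009 + 16459004066 = 241674033183, q_8 = 13·1015344497 + 964634867 = 14164113328 → 241674033183/14164113328
APPEND 21: p_9 = 21·241674033183 + 17324233009 = 5092478929852, q_9 = 21·14164113328 + 1015344497 = 298461724385 → 5092478929852/298461724385

19654149/1151897
865228943/50709630
17324233009/1015344497
5092478929852/298461724385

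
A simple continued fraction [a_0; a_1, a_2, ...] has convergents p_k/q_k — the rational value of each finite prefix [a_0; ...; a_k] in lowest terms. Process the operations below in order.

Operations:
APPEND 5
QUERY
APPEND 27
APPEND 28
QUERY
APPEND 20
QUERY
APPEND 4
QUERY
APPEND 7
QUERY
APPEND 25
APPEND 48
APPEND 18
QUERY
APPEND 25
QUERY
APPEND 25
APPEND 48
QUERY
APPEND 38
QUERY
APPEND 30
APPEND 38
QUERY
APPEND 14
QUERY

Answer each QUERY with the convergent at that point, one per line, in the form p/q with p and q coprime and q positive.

APPEND 5: p_0 = 5·1 + 0 = 5, q_0 = 5·0 + 1 = 1 → 5/1
APPEND 27: p_1 = 27·5 + 1 = 136, q_1 = 27·1 + 0 = 27 → 136/27
APPEND 28: p_2 = 28·136 + 5 = 3813, q_2 = 28·27 + 1 = 757 → 3813/757
APPEND 20: p_3 = 20·3813 + 136 = 76396, q_3 = 20·757 + 27 = 15167 → 76396/15167
APPEND 4: p_4 = 4·76396 + 3813 = 309397, q_4 = 4·15167 + 757 = 61425 → 309397/61425
APPEND 7: p_5 = 7·309397 + 76396 = 2242175, q_5 = 7·61425 + 15167 = 445142 → 2242175/445142
APPEND 25: p_6 = 25·2242175 + 309397 = 56363772, q_6 = 25·445142 + 61425 = 11189975 → 56363772/11189975
APPEND 48: p_7 = 48·56363772 + 2242175 = 2707703231, q_7 = 48·11189975 + 445142 = 537563942 → 2707703231/537563942
APPEND 18: p_8 = 18·2707703231 + 56363772 = 48795021930, q_8 = 18·537563942 + 11189975 = 9687340931 → 48795021930/9687340931
APPEND 25: p_9 = 25·48795021930 + 2707703231 = 1222583251481, q_9 = 25·9687340931 + 537563942 = 242721087217 → 1222583251481/242721087217
APPEND 25: p_10 = 25·1222583251481 + 48795021930 = 30613376308955, q_10 = 25·242721087217 + 9687340931 = 6077714521356 → 30613376308955/6077714521356
APPEND 48: p_11 = 48·30613376308955 + 1222583251481 = 1470664646081321, q_11 = 48·6077714521356 + 242721087217 = 291973018112305 → 1470664646081321/291973018112305
APPEND 38: p_12 = 38·1470664646081321 + 30613376308955 = 55915869927399153, q_12 = 38·291973018112305 + 6077714521356 = 11101052402788946 → 55915869927399153/11101052402788946
APPEND 30: p_13 = 30·55915869927399153 + 1470664646081321 = 1678946762468055911, q_13 = 30·11101052402788946 + 291973018112305 = 333323545101780685 → 1678946762468055911/333323545101780685
APPEND 38: p_14 = 38·1678946762468055911 + 55915869927399153 = 63855892843713523771, q_14 = 38·333323545101780685 + 11101052402788946 = 12677395766270454976 → 63855892843713523771/12677395766270454976
APPEND 14: p_15 = 14·63855892843713523771 + 1678946762468055911 = 895661446574457388705, q_15 = 14·12677395766270454976 + 333323545101780685 = 177816864272888150349 → 895661446574457388705/177816864272888150349

5/1
3813/757
76396/15167
309397/61425
2242175/445142
48795021930/9687340931
1222583251481/242721087217
1470664646081321/291973018112305
55915869927399153/11101052402788946
63855892843713523771/12677395766270454976
895661446574457388705/177816864272888150349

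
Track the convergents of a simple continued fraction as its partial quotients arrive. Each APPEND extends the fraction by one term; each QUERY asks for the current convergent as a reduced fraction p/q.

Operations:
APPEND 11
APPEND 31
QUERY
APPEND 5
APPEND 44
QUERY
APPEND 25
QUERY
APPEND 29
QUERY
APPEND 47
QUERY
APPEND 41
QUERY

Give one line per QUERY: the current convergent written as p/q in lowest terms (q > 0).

342/31
76066/6895
1903371/172531
55273825/5010294
2599773146/235656349
106645972811/9666920603

APPEND 11: p_0 = 11·1 + 0 = 11, q_0 = 11·0 + 1 = 1 → 11/1
APPEND 31: p_1 = 31·11 + 1 = 342, q_1 = 31·1 + 0 = 31 → 342/31
APPEND 5: p_2 = 5·342 + 11 = 1721, q_2 = 5·31 + 1 = 156 → 1721/156
APPEND 44: p_3 = 44·1721 + 342 = 76066, q_3 = 44·156 + 31 = 6895 → 76066/6895
APPEND 25: p_4 = 25·76066 + 1721 = 1903371, q_4 = 25·6895 + 156 = 172531 → 1903371/172531
APPEND 29: p_5 = 29·1903371 + 76066 = 55273825, q_5 = 29·172531 + 6895 = 5010294 → 55273825/5010294
APPEND 47: p_6 = 47·55273825 + 1903371 = 2599773146, q_6 = 47·5010294 + 172531 = 235656349 → 2599773146/235656349
APPEND 41: p_7 = 41·2599773146 + 55273825 = 106645972811, q_7 = 41·235656349 + 5010294 = 9666920603 → 106645972811/9666920603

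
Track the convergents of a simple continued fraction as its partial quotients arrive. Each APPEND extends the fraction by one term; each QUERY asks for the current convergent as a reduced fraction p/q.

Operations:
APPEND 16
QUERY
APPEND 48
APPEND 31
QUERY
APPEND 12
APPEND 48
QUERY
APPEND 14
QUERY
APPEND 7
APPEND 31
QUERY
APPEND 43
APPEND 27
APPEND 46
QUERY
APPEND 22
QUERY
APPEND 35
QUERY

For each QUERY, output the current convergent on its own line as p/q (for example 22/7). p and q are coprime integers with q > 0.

16/1
23855/1489
13801247/861457
193504487/12078314
42611816823/2659777619
2281219978437793/142390967929570
50236391401761484/3135694262104503
1760554919040089733/109891690141587175

APPEND 16: p_0 = 16·1 + 0 = 16, q_0 = 16·0 + 1 = 1 → 16/1
APPEND 48: p_1 = 48·16 + 1 = 769, q_1 = 48·1 + 0 = 48 → 769/48
APPEND 31: p_2 = 31·769 + 16 = 23855, q_2 = 31·48 + 1 = 1489 → 23855/1489
APPEND 12: p_3 = 12·23855 + 769 = 287029, q_3 = 12·1489 + 48 = 17916 → 287029/17916
APPEND 48: p_4 = 48·287029 + 23855 = 13801247, q_4 = 48·17916 + 1489 = 861457 → 13801247/861457
APPEND 14: p_5 = 14·13801247 + 287029 = 193504487, q_5 = 14·861457 + 17916 = 12078314 → 193504487/12078314
APPEND 7: p_6 = 7·193504487 + 13801247 = 1368332656, q_6 = 7·12078314 + 861457 = 85409655 → 1368332656/85409655
APPEND 31: p_7 = 31·1368332656 + 193504487 = 42611816823, q_7 = 31·85409655 + 12078314 = 2659777619 → 42611816823/2659777619
APPEND 43: p_8 = 43·42611816823 + 1368332656 = 1833676456045, q_8 = 43·2659777619 + 85409655 = 114455847272 → 1833676456045/114455847272
APPEND 27: p_9 = 27·1833676456045 + 42611816823 = 49551876130038, q_9 = 27·114455847272 + 2659777619 = 3092967653963 → 49551876130038/3092967653963
APPEND 46: p_10 = 46·49551876130038 + 1833676456045 = 2281219978437793, q_10 = 46·3092967653963 + 114455847272 = 142390967929570 → 2281219978437793/142390967929570
APPEND 22: p_11 = 22·2281219978437793 + 49551876130038 = 50236391401761484, q_11 = 22·142390967929570 + 3092967653963 = 3135694262104503 → 50236391401761484/3135694262104503
APPEND 35: p_12 = 35·50236391401761484 + 2281219978437793 = 1760554919040089733, q_12 = 35·3135694262104503 + 142390967929570 = 109891690141587175 → 1760554919040089733/109891690141587175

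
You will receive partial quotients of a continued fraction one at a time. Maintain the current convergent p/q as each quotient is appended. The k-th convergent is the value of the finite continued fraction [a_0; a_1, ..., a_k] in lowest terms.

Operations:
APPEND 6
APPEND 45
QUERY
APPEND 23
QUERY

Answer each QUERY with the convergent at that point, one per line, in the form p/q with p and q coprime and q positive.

271/45
6239/1036

APPEND 6: p_0 = 6·1 + 0 = 6, q_0 = 6·0 + 1 = 1 → 6/1
APPEND 45: p_1 = 45·6 + 1 = 271, q_1 = 45·1 + 0 = 45 → 271/45
APPEND 23: p_2 = 23·271 + 6 = 6239, q_2 = 23·45 + 1 = 1036 → 6239/1036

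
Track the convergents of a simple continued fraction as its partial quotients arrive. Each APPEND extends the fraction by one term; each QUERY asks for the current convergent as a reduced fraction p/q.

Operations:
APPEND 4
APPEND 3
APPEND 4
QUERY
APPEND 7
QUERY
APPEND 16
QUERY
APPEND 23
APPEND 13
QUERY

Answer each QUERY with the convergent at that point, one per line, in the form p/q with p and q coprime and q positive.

56/13
405/94
6536/1517
1966065/456322

APPEND 4: p_0 = 4·1 + 0 = 4, q_0 = 4·0 + 1 = 1 → 4/1
APPEND 3: p_1 = 3·4 + 1 = 13, q_1 = 3·1 + 0 = 3 → 13/3
APPEND 4: p_2 = 4·13 + 4 = 56, q_2 = 4·3 + 1 = 13 → 56/13
APPEND 7: p_3 = 7·56 + 13 = 405, q_3 = 7·13 + 3 = 94 → 405/94
APPEND 16: p_4 = 16·405 + 56 = 6536, q_4 = 16·94 + 13 = 1517 → 6536/1517
APPEND 23: p_5 = 23·6536 + 405 = 150733, q_5 = 23·1517 + 94 = 34985 → 150733/34985
APPEND 13: p_6 = 13·150733 + 6536 = 1966065, q_6 = 13·34985 + 1517 = 456322 → 1966065/456322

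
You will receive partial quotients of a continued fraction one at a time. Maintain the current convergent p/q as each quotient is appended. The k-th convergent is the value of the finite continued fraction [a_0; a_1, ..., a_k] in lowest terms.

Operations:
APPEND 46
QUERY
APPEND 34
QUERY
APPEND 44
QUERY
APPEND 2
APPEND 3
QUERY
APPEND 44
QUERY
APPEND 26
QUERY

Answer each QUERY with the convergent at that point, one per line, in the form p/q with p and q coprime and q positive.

APPEND 46: p_0 = 46·1 + 0 = 46, q_0 = 46·0 + 1 = 1 → 46/1
APPEND 34: p_1 = 34·46 + 1 = 1565, q_1 = 34·1 + 0 = 34 → 1565/34
APPEND 44: p_2 = 44·1565 + 46 = 68906, q_2 = 44·34 + 1 = 1497 → 68906/1497
APPEND 2: p_3 = 2·68906 + 1565 = 139377, q_3 = 2·1497 + 34 = 3028 → 139377/3028
APPEND 3: p_4 = 3·139377 + 68906 = 487037, q_4 = 3·3028 + 1497 = 10581 → 487037/10581
APPEND 44: p_5 = 44·487037 + 139377 = 21569005, q_5 = 44·10581 + 3028 = 468592 → 21569005/468592
APPEND 26: p_6 = 26·21569005 + 487037 = 561281167, q_6 = 26·468592 + 10581 = 12193973 → 561281167/12193973

46/1
1565/34
68906/1497
487037/10581
21569005/468592
561281167/12193973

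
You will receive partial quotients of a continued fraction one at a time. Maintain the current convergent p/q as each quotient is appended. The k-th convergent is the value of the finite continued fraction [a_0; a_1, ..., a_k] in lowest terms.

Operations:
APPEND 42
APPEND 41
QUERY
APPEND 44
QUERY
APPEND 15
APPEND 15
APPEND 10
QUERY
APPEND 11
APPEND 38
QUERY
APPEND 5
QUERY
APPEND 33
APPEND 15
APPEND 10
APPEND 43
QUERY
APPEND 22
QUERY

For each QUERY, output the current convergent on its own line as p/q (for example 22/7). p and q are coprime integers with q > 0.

APPEND 42: p_0 = 42·1 + 0 = 42, q_0 = 42·0 + 1 = 1 → 42/1
APPEND 41: p_1 = 41·42 + 1 = 1723, q_1 = 41·1 + 0 = 41 → 1723/41
APPEND 44: p_2 = 44·1723 + 42 = 75854, q_2 = 44·41 + 1 = 1805 → 75854/1805
APPEND 15: p_3 = 15·75854 + 1723 = 1139533, q_3 = 15·1805 + 41 = 27116 → 1139533/27116
APPEND 15: p_4 = 15·1139533 + 75854 = 17168849, q_4 = 15·27116 + 1805 = 408545 → 17168849/408545
APPEND 10: p_5 = 10·17168849 + 1139533 = 172828023, q_5 = 10·408545 + 27116 = 4112566 → 172828023/4112566
APPEND 11: p_6 = 11·172828023 + 17168849 = 1918277102, q_6 = 11·4112566 + 408545 = 45646771 → 1918277102/45646771
APPEND 38: p_7 = 38·1918277102 + 172828023 = 73067357899, q_7 = 38·45646771 + 4112566 = 1738689864 → 73067357899/1738689864
APPEND 5: p_8 = 5·73067357899 + 1918277102 = 367255066597, q_8 = 5·1738689864 + 45646771 = 8739096091 → 367255066597/8739096091
APPEND 33: p_9 = 33·367255066597 + 73067357899 = 12192484555600, q_9 = 33·8739096091 + 1738689864 = 290128860867 → 12192484555600/290128860867
APPEND 15: p_10 = 15·12192484555600 + 367255066597 = 183254523400597, q_10 = 15·290128860867 + 8739096091 = 4360672009096 → 183254523400597/4360672009096
APPEND 10: p_11 = 10·183254523400597 + 12192484555600 = 1844737718561570, q_11 = 10·4360672009096 + 290128860867 = 43896848951827 → 1844737718561570/43896848951827
APPEND 43: p_12 = 43·1844737718561570 + 183254523400597 = 79506976421548107, q_12 = 43·43896848951827 + 4360672009096 = 1891925176937657 → 79506976421548107/1891925176937657
APPEND 22: p_13 = 22·79506976421548107 + 1844737718561570 = 1750998218992619924, q_13 = 22·1891925176937657 + 43896848951827 = 41666250741580281 → 1750998218992619924/41666250741580281

1723/41
75854/1805
172828023/4112566
73067357899/1738689864
367255066597/8739096091
79506976421548107/1891925176937657
1750998218992619924/41666250741580281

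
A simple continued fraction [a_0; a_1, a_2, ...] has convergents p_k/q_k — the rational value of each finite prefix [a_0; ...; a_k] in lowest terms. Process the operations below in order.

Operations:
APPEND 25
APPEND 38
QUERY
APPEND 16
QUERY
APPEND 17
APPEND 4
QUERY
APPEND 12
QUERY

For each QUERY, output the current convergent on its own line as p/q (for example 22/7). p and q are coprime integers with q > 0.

951/38
15241/609
1055433/42173
12925244/516467

APPEND 25: p_0 = 25·1 + 0 = 25, q_0 = 25·0 + 1 = 1 → 25/1
APPEND 38: p_1 = 38·25 + 1 = 951, q_1 = 38·1 + 0 = 38 → 951/38
APPEND 16: p_2 = 16·951 + 25 = 15241, q_2 = 16·38 + 1 = 609 → 15241/609
APPEND 17: p_3 = 17·15241 + 951 = 260048, q_3 = 17·609 + 38 = 10391 → 260048/10391
APPEND 4: p_4 = 4·260048 + 15241 = 1055433, q_4 = 4·10391 + 609 = 42173 → 1055433/42173
APPEND 12: p_5 = 12·1055433 + 260048 = 12925244, q_5 = 12·42173 + 10391 = 516467 → 12925244/516467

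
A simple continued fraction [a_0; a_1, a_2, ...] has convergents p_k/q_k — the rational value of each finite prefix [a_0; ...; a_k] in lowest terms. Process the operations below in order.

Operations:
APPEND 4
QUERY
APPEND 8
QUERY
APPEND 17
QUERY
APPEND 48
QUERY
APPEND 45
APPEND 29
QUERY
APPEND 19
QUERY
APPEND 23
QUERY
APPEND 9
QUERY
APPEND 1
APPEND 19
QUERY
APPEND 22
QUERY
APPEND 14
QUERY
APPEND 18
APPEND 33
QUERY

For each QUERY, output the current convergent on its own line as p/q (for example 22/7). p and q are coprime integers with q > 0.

4/1
33/8
565/137
27153/6584
35478203/8602677
675308307/163747280
15567569264/3774790117
140783431683/34136858333
3111452449676/754458178883
68608304893819/16635991583876
963627720963142/233658340353147
575622568034565517/139575700232390373

APPEND 4: p_0 = 4·1 + 0 = 4, q_0 = 4·0 + 1 = 1 → 4/1
APPEND 8: p_1 = 8·4 + 1 = 33, q_1 = 8·1 + 0 = 8 → 33/8
APPEND 17: p_2 = 17·33 + 4 = 565, q_2 = 17·8 + 1 = 137 → 565/137
APPEND 48: p_3 = 48·565 + 33 = 27153, q_3 = 48·137 + 8 = 6584 → 27153/6584
APPEND 45: p_4 = 45·27153 + 565 = 1222450, q_4 = 45·6584 + 137 = 296417 → 1222450/296417
APPEND 29: p_5 = 29·1222450 + 27153 = 35478203, q_5 = 29·296417 + 6584 = 8602677 → 35478203/8602677
APPEND 19: p_6 = 19·35478203 + 1222450 = 675308307, q_6 = 19·8602677 + 296417 = 163747280 → 675308307/163747280
APPEND 23: p_7 = 23·675308307 + 35478203 = 15567569264, q_7 = 23·163747280 + 8602677 = 3774790117 → 15567569264/3774790117
APPEND 9: p_8 = 9·15567569264 + 675308307 = 140783431683, q_8 = 9·3774790117 + 163747280 = 34136858333 → 140783431683/34136858333
APPEND 1: p_9 = 1·140783431683 + 15567569264 = 156351000947, q_9 = 1·34136858333 + 3774790117 = 37911648450 → 156351000947/37911648450
APPEND 19: p_10 = 19·156351000947 + 140783431683 = 3111452449676, q_10 = 19·37911648450 + 34136858333 = 754458178883 → 3111452449676/754458178883
APPEND 22: p_11 = 22·3111452449676 + 156351000947 = 68608304893819, q_11 = 22·754458178883 + 37911648450 = 16635991583876 → 68608304893819/16635991583876
APPEND 14: p_12 = 14·68608304893819 + 3111452449676 = 963627720963142, q_12 = 14·16635991583876 + 754458178883 = 233658340353147 → 963627720963142/233658340353147
APPEND 18: p_13 = 18·963627720963142 + 68608304893819 = 17413907282230375, q_13 = 18·233658340353147 + 16635991583876 = 4222486117940522 → 17413907282230375/4222486117940522
APPEND 33: p_14 = 33·17413907282230375 + 963627720963142 = 575622568034565517, q_14 = 33·4222486117940522 + 233658340353147 = 139575700232390373 → 575622568034565517/139575700232390373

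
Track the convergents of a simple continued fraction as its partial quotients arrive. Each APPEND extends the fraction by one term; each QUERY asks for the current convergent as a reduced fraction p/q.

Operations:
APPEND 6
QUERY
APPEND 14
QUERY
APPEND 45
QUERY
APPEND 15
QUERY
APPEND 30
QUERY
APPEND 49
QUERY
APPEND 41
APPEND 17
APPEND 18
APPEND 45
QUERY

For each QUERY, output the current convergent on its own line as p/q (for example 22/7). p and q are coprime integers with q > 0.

6/1
85/14
3831/631
57550/9479
1730331/285001
84843769/13974528
48208661760179/7940397999176

APPEND 6: p_0 = 6·1 + 0 = 6, q_0 = 6·0 + 1 = 1 → 6/1
APPEND 14: p_1 = 14·6 + 1 = 85, q_1 = 14·1 + 0 = 14 → 85/14
APPEND 45: p_2 = 45·85 + 6 = 3831, q_2 = 45·14 + 1 = 631 → 3831/631
APPEND 15: p_3 = 15·3831 + 85 = 57550, q_3 = 15·631 + 14 = 9479 → 57550/9479
APPEND 30: p_4 = 30·57550 + 3831 = 1730331, q_4 = 30·9479 + 631 = 285001 → 1730331/285001
APPEND 49: p_5 = 49·1730331 + 57550 = 84843769, q_5 = 49·285001 + 9479 = 13974528 → 84843769/13974528
APPEND 41: p_6 = 41·84843769 + 1730331 = 3480324860, q_6 = 41·13974528 + 285001 = 573240649 → 3480324860/573240649
APPEND 17: p_7 = 17·3480324860 + 84843769 = 59250366389, q_7 = 17·573240649 + 13974528 = 9759065561 → 59250366389/9759065561
APPEND 18: p_8 = 18·59250366389 + 3480324860 = 1069986919862, q_8 = 18·9759065561 + 573240649 = 176236420747 → 1069986919862/176236420747
APPEND 45: p_9 = 45·1069986919862 + 59250366389 = 48208661760179, q_9 = 45·176236420747 + 9759065561 = 7940397999176 → 48208661760179/7940397999176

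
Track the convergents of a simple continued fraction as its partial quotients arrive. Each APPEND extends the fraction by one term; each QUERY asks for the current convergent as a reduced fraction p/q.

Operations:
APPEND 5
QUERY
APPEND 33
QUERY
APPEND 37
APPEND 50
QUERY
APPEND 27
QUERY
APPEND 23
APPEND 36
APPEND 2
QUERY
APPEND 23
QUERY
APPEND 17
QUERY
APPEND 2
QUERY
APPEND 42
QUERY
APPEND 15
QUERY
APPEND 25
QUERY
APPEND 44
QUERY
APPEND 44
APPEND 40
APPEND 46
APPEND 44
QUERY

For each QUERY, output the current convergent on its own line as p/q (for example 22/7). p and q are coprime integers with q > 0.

5/1
166/33
307516/61133
8309079/1651813
13990010467/2781160362
328669537808/65338242091
5601372153203/1113531275909
11531413844214/2292400793909
489920753610191/97394364620087
7360342717997079/1463207870095214
184498488703537166/36677591117000437
8125293845673632383/1615277217018114442
29005684050422028536962367/5766218613203654806008990

APPEND 5: p_0 = 5·1 + 0 = 5, q_0 = 5·0 + 1 = 1 → 5/1
APPEND 33: p_1 = 33·5 + 1 = 166, q_1 = 33·1 + 0 = 33 → 166/33
APPEND 37: p_2 = 37·166 + 5 = 6147, q_2 = 37·33 + 1 = 1222 → 6147/1222
APPEND 50: p_3 = 50·6147 + 166 = 307516, q_3 = 50·1222 + 33 = 61133 → 307516/61133
APPEND 27: p_4 = 27·307516 + 6147 = 8309079, q_4 = 27·61133 + 1222 = 1651813 → 8309079/1651813
APPEND 23: p_5 = 23·8309079 + 307516 = 191416333, q_5 = 23·1651813 + 61133 = 38052832 → 191416333/38052832
APPEND 36: p_6 = 36·191416333 + 8309079 = 6899297067, q_6 = 36·38052832 + 1651813 = 1371553765 → 6899297067/1371553765
APPEND 2: p_7 = 2·6899297067 + 191416333 = 13990010467, q_7 = 2·1371553765 + 38052832 = 2781160362 → 13990010467/2781160362
APPEND 23: p_8 = 23·13990010467 + 6899297067 = 328669537808, q_8 = 23·2781160362 + 1371553765 = 65338242091 → 328669537808/65338242091
APPEND 17: p_9 = 17·328669537808 + 13990010467 = 5601372153203, q_9 = 17·65338242091 + 2781160362 = 1113531275909 → 5601372153203/1113531275909
APPEND 2: p_10 = 2·5601372153203 + 328669537808 = 11531413844214, q_10 = 2·1113531275909 + 65338242091 = 2292400793909 → 11531413844214/2292400793909
APPEND 42: p_11 = 42·11531413844214 + 5601372153203 = 489920753610191, q_11 = 42·2292400793909 + 1113531275909 = 97394364620087 → 489920753610191/97394364620087
APPEND 15: p_12 = 15·489920753610191 + 11531413844214 = 7360342717997079, q_12 = 15·97394364620087 + 2292400793909 = 1463207870095214 → 7360342717997079/1463207870095214
APPEND 25: p_13 = 25·7360342717997079 + 489920753610191 = 184498488703537166, q_13 = 25·1463207870095214 + 97394364620087 = 36677591117000437 → 184498488703537166/36677591117000437
APPEND 44: p_14 = 44·184498488703537166 + 7360342717997079 = 8125293845673632383, q_14 = 44·36677591117000437 + 1463207870095214 = 1615277217018114442 → 8125293845673632383/1615277217018114442
APPEND 44: p_15 = 44·8125293845673632383 + 184498488703537166 = 357697427698343362018, q_15 = 44·1615277217018114442 + 36677591117000437 = 71108875139914035885 → 357697427698343362018/71108875139914035885
APPEND 40: p_16 = 40·357697427698343362018 + 8125293845673632383 = 14316022401779408113103, q_16 = 40·71108875139914035885 + 1615277217018114442 = 2845970282813579549842 → 14316022401779408113103/2845970282813579549842
APPEND 46: p_17 = 46·14316022401779408113103 + 357697427698343362018 = 658894727909551116564756, q_17 = 46·2845970282813579549842 + 71108875139914035885 = 130985741884564573328617 → 658894727909551116564756/130985741884564573328617
APPEND 44: p_18 = 44·658894727909551116564756 + 14316022401779408113103 = 29005684050422028536962367, q_18 = 44·130985741884564573328617 + 2845970282813579549842 = 5766218613203654806008990 → 29005684050422028536962367/5766218613203654806008990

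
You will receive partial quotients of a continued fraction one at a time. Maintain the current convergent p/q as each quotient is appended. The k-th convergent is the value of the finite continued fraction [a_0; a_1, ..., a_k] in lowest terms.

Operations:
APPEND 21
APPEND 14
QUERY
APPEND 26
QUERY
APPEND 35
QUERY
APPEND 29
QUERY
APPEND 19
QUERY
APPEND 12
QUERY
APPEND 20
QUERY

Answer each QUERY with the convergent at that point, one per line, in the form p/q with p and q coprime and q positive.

APPEND 21: p_0 = 21·1 + 0 = 21, q_0 = 21·0 + 1 = 1 → 21/1
APPEND 14: p_1 = 14·21 + 1 = 295, q_1 = 14·1 + 0 = 14 → 295/14
APPEND 26: p_2 = 26·295 + 21 = 7691, q_2 = 26·14 + 1 = 365 → 7691/365
APPEND 35: p_3 = 35·7691 + 295 = 269480, q_3 = 35·365 + 14 = 12789 → 269480/12789
APPEND 29: p_4 = 29·269480 + 7691 = 7822611, q_4 = 29·12789 + 365 = 371246 → 7822611/371246
APPEND 19: p_5 = 19·7822611 + 269480 = 148899089, q_5 = 19·371246 + 12789 = 7066463 → 148899089/7066463
APPEND 12: p_6 = 12·148899089 + 7822611 = 1794611679, q_6 = 12·7066463 + 371246 = 85168802 → 1794611679/85168802
APPEND 20: p_7 = 20·1794611679 + 148899089 = 36041132669, q_7 = 20·85168802 + 7066463 = 1710442503 → 36041132669/1710442503

295/14
7691/365
269480/12789
7822611/371246
148899089/7066463
1794611679/85168802
36041132669/1710442503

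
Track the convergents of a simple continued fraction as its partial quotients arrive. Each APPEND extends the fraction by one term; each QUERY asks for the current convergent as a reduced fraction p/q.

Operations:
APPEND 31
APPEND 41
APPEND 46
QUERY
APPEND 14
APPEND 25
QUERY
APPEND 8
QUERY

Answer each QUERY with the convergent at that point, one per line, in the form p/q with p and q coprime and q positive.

APPEND 31: p_0 = 31·1 + 0 = 31, q_0 = 31·0 + 1 = 1 → 31/1
APPEND 41: p_1 = 41·31 + 1 = 1272, q_1 = 41·1 + 0 = 41 → 1272/41
APPEND 46: p_2 = 46·1272 + 31 = 58543, q_2 = 46·41 + 1 = 1887 → 58543/1887
APPEND 14: p_3 = 14·58543 + 1272 = 820874, q_3 = 14·1887 + 41 = 26459 → 820874/26459
APPEND 25: p_4 = 25·820874 + 58543 = 20580393, q_4 = 25·26459 + 1887 = 663362 → 20580393/663362
APPEND 8: p_5 = 8·20580393 + 820874 = 165464018, q_5 = 8·663362 + 26459 = 5333355 → 165464018/5333355

58543/1887
20580393/663362
165464018/5333355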